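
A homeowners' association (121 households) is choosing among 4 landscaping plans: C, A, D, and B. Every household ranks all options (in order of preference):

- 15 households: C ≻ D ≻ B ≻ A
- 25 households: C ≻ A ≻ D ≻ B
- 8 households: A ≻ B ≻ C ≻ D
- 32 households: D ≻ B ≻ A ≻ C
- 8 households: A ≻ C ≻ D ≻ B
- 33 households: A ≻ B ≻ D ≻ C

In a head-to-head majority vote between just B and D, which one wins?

Voters preferring B to D: 41; preferring D to B: 80.
D wins the head-to-head.

D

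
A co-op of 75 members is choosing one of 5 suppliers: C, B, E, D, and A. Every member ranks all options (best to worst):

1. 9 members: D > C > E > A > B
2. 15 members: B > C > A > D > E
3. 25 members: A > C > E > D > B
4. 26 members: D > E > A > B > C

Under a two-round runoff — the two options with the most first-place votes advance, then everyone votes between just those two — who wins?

A

Round 1 first-place votes: C 0, B 15, E 0, D 35, A 25.
D and A advance.
Runoff: D is preferred to A by 35 voters; A by 40.
A wins the runoff.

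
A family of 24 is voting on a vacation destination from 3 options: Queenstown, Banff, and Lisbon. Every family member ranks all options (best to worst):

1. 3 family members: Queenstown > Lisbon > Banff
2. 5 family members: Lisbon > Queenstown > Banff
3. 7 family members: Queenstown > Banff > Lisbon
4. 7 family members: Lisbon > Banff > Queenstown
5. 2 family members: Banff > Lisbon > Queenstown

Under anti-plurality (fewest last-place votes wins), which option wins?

Lisbon

Last-place votes: Queenstown 9, Banff 8, Lisbon 7.
Lisbon is ranked last by the fewest voters, so Lisbon wins.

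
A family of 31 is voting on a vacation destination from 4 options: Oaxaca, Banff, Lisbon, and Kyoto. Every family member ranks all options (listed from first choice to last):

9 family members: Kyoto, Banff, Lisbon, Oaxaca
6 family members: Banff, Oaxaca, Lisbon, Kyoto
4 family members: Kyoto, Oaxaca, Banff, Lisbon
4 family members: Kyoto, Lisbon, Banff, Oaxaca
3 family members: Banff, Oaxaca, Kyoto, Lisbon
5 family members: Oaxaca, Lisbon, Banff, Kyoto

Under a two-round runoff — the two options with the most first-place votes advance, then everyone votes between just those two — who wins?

Kyoto

Round 1 first-place votes: Oaxaca 5, Banff 9, Lisbon 0, Kyoto 17.
Kyoto and Banff advance.
Runoff: Kyoto is preferred to Banff by 17 voters; Banff by 14.
Kyoto wins the runoff.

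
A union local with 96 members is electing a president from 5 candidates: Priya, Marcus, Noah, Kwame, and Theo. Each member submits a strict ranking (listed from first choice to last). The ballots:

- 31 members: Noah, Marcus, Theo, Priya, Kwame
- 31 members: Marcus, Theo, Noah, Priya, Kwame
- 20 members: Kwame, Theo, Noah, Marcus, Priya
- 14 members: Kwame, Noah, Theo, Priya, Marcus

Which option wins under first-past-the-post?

Kwame

First-place votes: Priya 0, Marcus 31, Noah 31, Kwame 34, Theo 0.
Kwame has the most first-place votes.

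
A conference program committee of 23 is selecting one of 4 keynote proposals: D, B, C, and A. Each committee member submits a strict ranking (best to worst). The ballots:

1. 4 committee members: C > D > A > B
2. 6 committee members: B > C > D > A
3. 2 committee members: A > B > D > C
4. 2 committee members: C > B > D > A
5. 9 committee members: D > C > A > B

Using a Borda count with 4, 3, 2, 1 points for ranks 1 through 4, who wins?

D: 4·3 + 6·2 + 2·2 + 2·2 + 9·4 = 68
B: 4·1 + 6·4 + 2·3 + 2·3 + 9·1 = 49
C: 4·4 + 6·3 + 2·1 + 2·4 + 9·3 = 71
A: 4·2 + 6·1 + 2·4 + 2·1 + 9·2 = 42
C has the highest Borda score (71).

C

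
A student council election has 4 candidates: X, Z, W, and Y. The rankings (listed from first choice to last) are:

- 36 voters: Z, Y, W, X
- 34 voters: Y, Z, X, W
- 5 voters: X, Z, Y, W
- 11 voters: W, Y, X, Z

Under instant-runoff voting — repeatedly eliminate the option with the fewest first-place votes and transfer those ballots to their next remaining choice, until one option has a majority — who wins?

Round 1: X 5, Z 36, W 11, Y 34. Eliminate X.
Round 2: Z 41, W 11, Y 34. Eliminate W.
Round 3: Z 41, Y 45. Y has a majority.

Y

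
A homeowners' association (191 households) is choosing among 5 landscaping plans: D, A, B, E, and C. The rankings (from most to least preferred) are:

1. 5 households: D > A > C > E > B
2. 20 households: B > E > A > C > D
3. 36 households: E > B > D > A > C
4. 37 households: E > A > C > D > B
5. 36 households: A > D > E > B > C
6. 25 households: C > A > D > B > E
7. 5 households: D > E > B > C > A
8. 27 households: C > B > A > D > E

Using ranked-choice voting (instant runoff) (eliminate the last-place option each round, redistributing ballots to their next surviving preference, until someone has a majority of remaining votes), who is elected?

E

Round 1: D 10, A 36, B 20, E 73, C 52. Eliminate D.
Round 2: A 41, B 20, E 78, C 52. Eliminate B.
Round 3: A 41, E 98, C 52. E has a majority.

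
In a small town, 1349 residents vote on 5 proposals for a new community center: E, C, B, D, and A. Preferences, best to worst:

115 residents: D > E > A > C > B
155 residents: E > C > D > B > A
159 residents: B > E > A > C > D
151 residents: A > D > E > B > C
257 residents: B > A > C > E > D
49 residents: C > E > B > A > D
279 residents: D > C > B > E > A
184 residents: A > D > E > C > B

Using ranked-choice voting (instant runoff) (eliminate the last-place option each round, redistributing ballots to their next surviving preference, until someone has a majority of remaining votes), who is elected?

Round 1: E 155, C 49, B 416, D 394, A 335. Eliminate C.
Round 2: E 204, B 416, D 394, A 335. Eliminate E.
Round 3: B 465, D 549, A 335. Eliminate A.
Round 4: B 465, D 884. D has a majority.

D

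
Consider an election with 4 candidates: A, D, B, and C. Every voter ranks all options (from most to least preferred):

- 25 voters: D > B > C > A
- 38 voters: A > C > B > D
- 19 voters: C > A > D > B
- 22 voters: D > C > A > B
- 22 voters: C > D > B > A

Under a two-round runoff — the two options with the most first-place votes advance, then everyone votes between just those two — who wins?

C

Round 1 first-place votes: A 38, D 47, B 0, C 41.
D and C advance.
Runoff: D is preferred to C by 47 voters; C by 79.
C wins the runoff.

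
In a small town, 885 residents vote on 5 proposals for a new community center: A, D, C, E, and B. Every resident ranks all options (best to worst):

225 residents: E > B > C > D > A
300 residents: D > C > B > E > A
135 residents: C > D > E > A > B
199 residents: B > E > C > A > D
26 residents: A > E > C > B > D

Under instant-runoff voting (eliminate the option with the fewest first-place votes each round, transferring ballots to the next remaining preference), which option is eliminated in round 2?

C

Round 1: A 26, D 300, C 135, E 225, B 199. Eliminate A.
Round 2: D 300, C 135, E 251, B 199. Eliminate C.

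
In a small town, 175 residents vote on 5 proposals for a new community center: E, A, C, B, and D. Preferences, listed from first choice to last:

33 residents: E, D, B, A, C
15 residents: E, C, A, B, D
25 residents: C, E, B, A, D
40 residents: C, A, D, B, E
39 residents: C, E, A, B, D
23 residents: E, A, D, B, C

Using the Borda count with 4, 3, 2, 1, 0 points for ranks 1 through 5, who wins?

E: 33·4 + 15·4 + 25·3 + 40·0 + 39·3 + 23·4 = 476
A: 33·1 + 15·2 + 25·1 + 40·3 + 39·2 + 23·3 = 355
C: 33·0 + 15·3 + 25·4 + 40·4 + 39·4 + 23·0 = 461
B: 33·2 + 15·1 + 25·2 + 40·1 + 39·1 + 23·1 = 233
D: 33·3 + 15·0 + 25·0 + 40·2 + 39·0 + 23·2 = 225
E has the highest Borda score (476).

E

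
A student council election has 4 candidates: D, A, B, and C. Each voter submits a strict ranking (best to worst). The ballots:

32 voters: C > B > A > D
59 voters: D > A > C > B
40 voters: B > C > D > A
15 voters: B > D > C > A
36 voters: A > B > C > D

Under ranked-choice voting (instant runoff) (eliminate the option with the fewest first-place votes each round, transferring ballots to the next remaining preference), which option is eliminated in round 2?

Round 1: D 59, A 36, B 55, C 32. Eliminate C.
Round 2: D 59, A 36, B 87. Eliminate A.

A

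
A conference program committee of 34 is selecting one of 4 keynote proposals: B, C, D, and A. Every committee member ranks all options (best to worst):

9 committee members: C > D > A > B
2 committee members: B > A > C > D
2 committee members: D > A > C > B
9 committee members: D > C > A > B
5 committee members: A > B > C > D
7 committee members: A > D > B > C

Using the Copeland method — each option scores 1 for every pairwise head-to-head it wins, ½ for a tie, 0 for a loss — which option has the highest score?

D

B: loses to C, D, and A → score 0.
C: beats B and A; loses to D → score 2.
D: beats B, C, and A → score 3.
A: beats B; loses to C and D → score 1.
D has the best pairwise record.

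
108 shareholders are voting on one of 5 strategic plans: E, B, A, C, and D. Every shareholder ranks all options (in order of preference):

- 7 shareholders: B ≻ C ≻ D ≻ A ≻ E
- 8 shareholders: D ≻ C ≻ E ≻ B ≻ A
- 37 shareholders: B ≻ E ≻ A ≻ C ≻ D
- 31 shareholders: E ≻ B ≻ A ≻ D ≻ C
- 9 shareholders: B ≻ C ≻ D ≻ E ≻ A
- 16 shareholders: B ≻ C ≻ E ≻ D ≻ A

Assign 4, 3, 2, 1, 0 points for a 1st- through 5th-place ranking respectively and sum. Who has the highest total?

E: 7·0 + 8·2 + 37·3 + 31·4 + 9·1 + 16·2 = 292
B: 7·4 + 8·1 + 37·4 + 31·3 + 9·4 + 16·4 = 377
A: 7·1 + 8·0 + 37·2 + 31·2 + 9·0 + 16·0 = 143
C: 7·3 + 8·3 + 37·1 + 31·0 + 9·3 + 16·3 = 157
D: 7·2 + 8·4 + 37·0 + 31·1 + 9·2 + 16·1 = 111
B has the highest Borda score (377).

B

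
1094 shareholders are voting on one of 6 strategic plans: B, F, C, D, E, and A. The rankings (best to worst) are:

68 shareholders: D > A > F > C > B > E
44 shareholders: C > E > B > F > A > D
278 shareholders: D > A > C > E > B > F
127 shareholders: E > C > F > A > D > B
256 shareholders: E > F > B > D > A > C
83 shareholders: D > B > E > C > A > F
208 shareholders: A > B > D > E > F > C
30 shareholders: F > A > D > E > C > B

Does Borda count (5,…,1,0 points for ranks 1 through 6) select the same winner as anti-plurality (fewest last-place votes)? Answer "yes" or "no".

Borda — scores: B 2410, F 2055, C 1894, D 3498, E 3372, A 3181. Winner: D.
Anti-plurality — last-place votes: B 157, F 361, C 464, D 44, E 68, A 0. Winner: A.
The two methods disagree.

no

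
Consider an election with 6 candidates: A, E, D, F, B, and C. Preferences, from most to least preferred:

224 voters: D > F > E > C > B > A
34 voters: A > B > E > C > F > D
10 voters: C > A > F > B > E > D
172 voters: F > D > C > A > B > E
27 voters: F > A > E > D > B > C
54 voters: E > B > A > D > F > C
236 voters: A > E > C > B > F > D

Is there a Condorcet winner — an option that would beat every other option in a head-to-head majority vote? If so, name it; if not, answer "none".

F vs A: 423–334 for F.
F vs E: 433–324 for F.
F vs D: 479–278 for F.
F vs B: 433–324 for F.
F vs C: 477–280 for F.
F beats every other option head-to-head.

F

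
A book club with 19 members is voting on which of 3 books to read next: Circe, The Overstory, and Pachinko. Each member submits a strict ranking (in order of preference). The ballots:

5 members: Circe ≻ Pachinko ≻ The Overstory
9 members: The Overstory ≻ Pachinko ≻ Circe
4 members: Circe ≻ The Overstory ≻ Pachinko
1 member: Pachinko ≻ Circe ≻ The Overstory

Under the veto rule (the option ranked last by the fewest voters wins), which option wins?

Pachinko

Last-place votes: Circe 9, The Overstory 6, Pachinko 4.
Pachinko is ranked last by the fewest voters, so Pachinko wins.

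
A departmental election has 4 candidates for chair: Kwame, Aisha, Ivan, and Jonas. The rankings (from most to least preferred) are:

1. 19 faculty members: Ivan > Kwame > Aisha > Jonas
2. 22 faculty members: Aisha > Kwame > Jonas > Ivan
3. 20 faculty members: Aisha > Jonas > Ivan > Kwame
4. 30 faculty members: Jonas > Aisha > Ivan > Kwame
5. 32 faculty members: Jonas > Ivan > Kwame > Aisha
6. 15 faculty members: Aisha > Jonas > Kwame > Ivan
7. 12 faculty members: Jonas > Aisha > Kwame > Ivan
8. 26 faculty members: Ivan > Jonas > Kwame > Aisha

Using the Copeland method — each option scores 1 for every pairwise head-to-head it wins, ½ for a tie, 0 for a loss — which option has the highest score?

Kwame: loses to Aisha, Ivan, and Jonas → score 0.
Aisha: beats Kwame and Ivan; loses to Jonas → score 2.
Ivan: beats Kwame; loses to Aisha and Jonas → score 1.
Jonas: beats Kwame, Aisha, and Ivan → score 3.
Jonas has the best pairwise record.

Jonas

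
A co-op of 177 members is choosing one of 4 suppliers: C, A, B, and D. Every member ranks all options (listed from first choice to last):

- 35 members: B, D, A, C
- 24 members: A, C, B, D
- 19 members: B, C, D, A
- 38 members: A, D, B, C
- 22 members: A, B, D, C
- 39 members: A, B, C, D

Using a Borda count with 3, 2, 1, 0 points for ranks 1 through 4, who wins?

A

C: 35·0 + 24·2 + 19·2 + 38·0 + 22·0 + 39·1 = 125
A: 35·1 + 24·3 + 19·0 + 38·3 + 22·3 + 39·3 = 404
B: 35·3 + 24·1 + 19·3 + 38·1 + 22·2 + 39·2 = 346
D: 35·2 + 24·0 + 19·1 + 38·2 + 22·1 + 39·0 = 187
A has the highest Borda score (404).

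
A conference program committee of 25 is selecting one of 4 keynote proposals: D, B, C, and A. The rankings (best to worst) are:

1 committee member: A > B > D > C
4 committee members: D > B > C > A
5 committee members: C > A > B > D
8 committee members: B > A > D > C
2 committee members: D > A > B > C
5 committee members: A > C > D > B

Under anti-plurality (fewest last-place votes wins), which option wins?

Last-place votes: D 5, B 5, C 11, A 4.
A is ranked last by the fewest voters, so A wins.

A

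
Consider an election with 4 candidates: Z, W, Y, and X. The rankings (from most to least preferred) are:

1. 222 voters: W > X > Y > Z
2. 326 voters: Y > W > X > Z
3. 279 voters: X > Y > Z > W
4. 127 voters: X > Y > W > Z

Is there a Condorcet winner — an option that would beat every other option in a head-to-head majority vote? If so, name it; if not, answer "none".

none

Checking pairwise contests:
W beats Z 675–279.
Y beats W 732–222.
X beats Y 628–326.
W beats X 548–406.
Every option loses at least one head-to-head, so there is no Condorcet winner.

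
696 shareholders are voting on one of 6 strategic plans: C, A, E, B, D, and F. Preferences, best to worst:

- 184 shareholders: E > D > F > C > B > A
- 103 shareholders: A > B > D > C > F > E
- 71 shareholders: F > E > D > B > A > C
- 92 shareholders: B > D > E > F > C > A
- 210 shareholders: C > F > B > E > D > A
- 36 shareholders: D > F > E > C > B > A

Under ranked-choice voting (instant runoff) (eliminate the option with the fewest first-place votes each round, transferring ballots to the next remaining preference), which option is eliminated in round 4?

F

Round 1: C 210, A 103, E 184, B 92, D 36, F 71. Eliminate D.
Round 2: C 210, A 103, E 184, B 92, F 107. Eliminate B.
Round 3: C 210, A 103, E 276, F 107. Eliminate A.
Round 4: C 313, E 276, F 107. Eliminate F.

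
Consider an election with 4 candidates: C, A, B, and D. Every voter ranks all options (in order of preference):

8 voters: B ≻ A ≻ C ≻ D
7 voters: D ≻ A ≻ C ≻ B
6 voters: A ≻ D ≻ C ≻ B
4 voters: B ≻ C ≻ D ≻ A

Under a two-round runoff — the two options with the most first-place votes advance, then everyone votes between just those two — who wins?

Round 1 first-place votes: C 0, A 6, B 12, D 7.
B and D advance.
Runoff: B is preferred to D by 12 voters; D by 13.
D wins the runoff.

D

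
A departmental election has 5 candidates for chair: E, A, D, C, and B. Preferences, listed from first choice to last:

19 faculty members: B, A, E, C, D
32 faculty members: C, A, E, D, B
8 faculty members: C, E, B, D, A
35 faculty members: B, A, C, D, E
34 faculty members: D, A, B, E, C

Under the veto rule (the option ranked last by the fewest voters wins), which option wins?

A

Last-place votes: E 35, A 8, D 19, C 34, B 32.
A is ranked last by the fewest voters, so A wins.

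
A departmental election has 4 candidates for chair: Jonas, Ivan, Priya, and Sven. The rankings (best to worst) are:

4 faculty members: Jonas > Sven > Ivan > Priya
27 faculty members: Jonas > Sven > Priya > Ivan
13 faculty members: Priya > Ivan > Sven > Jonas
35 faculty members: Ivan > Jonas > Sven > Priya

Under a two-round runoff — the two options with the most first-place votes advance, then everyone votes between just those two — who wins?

Ivan

Round 1 first-place votes: Jonas 31, Ivan 35, Priya 13, Sven 0.
Ivan and Jonas advance.
Runoff: Ivan is preferred to Jonas by 48 voters; Jonas by 31.
Ivan wins the runoff.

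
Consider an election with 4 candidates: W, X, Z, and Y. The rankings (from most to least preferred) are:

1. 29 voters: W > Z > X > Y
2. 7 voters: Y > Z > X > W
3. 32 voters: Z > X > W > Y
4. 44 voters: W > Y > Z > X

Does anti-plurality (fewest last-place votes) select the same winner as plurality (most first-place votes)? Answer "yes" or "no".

Anti-plurality — last-place votes: W 7, X 44, Z 0, Y 61. Winner: Z.
Plurality — first-place votes: W 73, X 0, Z 32, Y 7. Winner: W.
The two methods disagree.

no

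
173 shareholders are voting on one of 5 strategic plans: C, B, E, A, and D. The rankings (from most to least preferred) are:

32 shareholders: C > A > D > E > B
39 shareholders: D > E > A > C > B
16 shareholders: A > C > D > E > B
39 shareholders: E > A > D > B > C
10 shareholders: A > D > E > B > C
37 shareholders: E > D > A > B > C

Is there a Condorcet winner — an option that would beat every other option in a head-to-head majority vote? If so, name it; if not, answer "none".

none

Checking pairwise contests:
E beats C 125–48.
C beats B 87–86.
D beats E 97–76.
E beats A 115–58.
A beats D 97–76.
Every option loses at least one head-to-head, so there is no Condorcet winner.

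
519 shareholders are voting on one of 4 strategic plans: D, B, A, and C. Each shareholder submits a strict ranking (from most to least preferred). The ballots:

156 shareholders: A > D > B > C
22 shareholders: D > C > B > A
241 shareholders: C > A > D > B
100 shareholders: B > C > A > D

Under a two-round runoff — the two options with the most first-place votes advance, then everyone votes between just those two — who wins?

C

Round 1 first-place votes: D 22, B 100, A 156, C 241.
C and A advance.
Runoff: C is preferred to A by 363 voters; A by 156.
C wins the runoff.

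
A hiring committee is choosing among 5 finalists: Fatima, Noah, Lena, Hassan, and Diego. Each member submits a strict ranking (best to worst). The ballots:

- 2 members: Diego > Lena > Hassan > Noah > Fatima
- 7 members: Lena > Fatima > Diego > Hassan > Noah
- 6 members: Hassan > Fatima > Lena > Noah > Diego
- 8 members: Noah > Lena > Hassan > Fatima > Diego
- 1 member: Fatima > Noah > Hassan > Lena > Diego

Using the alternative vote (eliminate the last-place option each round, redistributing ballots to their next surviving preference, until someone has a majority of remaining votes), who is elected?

Lena

Round 1: Fatima 1, Noah 8, Lena 7, Hassan 6, Diego 2. Eliminate Fatima.
Round 2: Noah 9, Lena 7, Hassan 6, Diego 2. Eliminate Diego.
Round 3: Noah 9, Lena 9, Hassan 6. Eliminate Hassan.
Round 4: Noah 9, Lena 15. Lena has a majority.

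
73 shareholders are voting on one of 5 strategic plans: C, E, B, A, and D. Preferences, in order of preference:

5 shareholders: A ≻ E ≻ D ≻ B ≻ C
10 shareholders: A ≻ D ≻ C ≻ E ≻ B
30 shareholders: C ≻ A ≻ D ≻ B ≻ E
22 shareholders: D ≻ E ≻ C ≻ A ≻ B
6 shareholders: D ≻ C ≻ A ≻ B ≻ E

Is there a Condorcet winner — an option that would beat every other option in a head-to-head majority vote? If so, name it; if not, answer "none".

Checking pairwise contests:
D beats C 43–30.
C beats E 46–27.
C beats B 68–5.
C beats A 58–15.
A beats D 45–28.
Every option loses at least one head-to-head, so there is no Condorcet winner.

none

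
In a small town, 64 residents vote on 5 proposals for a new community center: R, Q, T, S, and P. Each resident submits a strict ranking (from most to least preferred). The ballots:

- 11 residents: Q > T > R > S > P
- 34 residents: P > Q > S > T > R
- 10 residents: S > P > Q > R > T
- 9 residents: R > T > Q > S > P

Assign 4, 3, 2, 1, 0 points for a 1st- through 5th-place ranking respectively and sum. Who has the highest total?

Q

R: 11·2 + 34·0 + 10·1 + 9·4 = 68
Q: 11·4 + 34·3 + 10·2 + 9·2 = 184
T: 11·3 + 34·1 + 10·0 + 9·3 = 94
S: 11·1 + 34·2 + 10·4 + 9·1 = 128
P: 11·0 + 34·4 + 10·3 + 9·0 = 166
Q has the highest Borda score (184).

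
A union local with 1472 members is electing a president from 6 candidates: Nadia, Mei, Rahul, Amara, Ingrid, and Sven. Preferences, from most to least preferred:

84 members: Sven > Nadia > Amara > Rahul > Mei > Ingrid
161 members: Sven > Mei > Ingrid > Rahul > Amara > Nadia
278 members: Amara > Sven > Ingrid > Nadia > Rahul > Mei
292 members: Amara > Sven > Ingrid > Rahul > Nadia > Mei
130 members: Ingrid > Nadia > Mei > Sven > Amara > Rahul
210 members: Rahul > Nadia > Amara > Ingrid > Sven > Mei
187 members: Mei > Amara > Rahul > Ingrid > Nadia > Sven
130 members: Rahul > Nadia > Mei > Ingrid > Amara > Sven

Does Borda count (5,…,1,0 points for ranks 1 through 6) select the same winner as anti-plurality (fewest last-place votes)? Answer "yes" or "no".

Borda — scores: Nadia 3251, Mei 2443, Rahul 3613, Amara 4901, Ingrid 3897, Sven 3975. Winner: Amara.
Anti-plurality — last-place votes: Nadia 161, Mei 780, Rahul 130, Amara 0, Ingrid 84, Sven 317. Winner: Amara.
The two methods agree.

yes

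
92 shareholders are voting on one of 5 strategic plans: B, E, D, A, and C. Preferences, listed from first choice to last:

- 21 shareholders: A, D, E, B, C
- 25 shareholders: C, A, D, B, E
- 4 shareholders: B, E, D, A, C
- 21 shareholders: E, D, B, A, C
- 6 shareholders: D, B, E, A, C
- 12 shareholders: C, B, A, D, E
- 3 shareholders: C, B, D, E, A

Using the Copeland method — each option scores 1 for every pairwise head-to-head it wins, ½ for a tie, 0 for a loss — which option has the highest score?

B: beats E and C; ties A; loses to D → score 2.5.
E: beats C; loses to B, D, and A → score 1.
D: beats B, E, and C; loses to A → score 3.
A: beats E, D, and C; ties B → score 3.5.
C: loses to B, E, D, and A → score 0.
A has the best pairwise record.

A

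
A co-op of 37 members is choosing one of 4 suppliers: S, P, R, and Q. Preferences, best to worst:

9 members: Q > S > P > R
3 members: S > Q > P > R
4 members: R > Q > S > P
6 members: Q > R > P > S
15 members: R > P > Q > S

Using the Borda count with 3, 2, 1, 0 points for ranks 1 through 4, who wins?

Q

S: 9·2 + 3·3 + 4·1 + 6·0 + 15·0 = 31
P: 9·1 + 3·1 + 4·0 + 6·1 + 15·2 = 48
R: 9·0 + 3·0 + 4·3 + 6·2 + 15·3 = 69
Q: 9·3 + 3·2 + 4·2 + 6·3 + 15·1 = 74
Q has the highest Borda score (74).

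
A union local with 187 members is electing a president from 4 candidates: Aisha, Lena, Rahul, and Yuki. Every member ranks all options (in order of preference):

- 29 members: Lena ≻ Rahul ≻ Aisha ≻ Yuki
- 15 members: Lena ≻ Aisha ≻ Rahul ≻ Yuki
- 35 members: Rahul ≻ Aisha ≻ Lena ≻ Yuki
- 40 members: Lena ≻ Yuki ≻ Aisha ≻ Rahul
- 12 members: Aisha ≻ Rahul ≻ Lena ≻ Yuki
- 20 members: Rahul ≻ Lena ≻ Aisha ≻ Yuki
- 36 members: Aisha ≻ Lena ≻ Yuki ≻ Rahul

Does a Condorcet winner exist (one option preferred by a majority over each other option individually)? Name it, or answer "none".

Lena

Lena vs Aisha: 104–83 for Lena.
Lena vs Rahul: 120–67 for Lena.
Lena vs Yuki: 187–0 for Lena.
Lena beats every other option head-to-head.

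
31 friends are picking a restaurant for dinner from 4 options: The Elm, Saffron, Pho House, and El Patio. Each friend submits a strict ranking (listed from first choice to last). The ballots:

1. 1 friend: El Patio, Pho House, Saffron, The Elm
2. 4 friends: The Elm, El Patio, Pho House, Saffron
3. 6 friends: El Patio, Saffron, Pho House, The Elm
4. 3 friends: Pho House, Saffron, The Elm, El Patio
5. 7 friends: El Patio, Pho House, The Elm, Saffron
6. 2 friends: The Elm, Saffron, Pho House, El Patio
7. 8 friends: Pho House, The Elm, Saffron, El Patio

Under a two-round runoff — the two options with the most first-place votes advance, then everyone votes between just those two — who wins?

Round 1 first-place votes: The Elm 6, Saffron 0, Pho House 11, El Patio 14.
El Patio and Pho House advance.
Runoff: El Patio is preferred to Pho House by 18 voters; Pho House by 13.
El Patio wins the runoff.

El Patio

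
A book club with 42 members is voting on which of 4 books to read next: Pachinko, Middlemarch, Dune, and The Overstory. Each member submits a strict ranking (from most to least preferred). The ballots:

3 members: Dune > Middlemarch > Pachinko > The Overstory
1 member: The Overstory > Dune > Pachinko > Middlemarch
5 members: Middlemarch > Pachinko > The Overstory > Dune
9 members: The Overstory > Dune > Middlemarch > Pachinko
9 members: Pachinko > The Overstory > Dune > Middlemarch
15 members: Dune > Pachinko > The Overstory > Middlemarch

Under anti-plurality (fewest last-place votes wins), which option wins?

Last-place votes: Pachinko 9, Middlemarch 25, Dune 5, The Overstory 3.
The Overstory is ranked last by the fewest voters, so The Overstory wins.

The Overstory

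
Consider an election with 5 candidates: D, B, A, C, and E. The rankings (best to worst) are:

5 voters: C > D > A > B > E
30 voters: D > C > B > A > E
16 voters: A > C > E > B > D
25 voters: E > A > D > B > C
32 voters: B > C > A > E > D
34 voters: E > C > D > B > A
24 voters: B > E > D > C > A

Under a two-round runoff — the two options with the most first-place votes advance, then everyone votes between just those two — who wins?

Round 1 first-place votes: D 30, B 56, A 16, C 5, E 59.
E and B advance.
Runoff: E is preferred to B by 75 voters; B by 91.
B wins the runoff.

B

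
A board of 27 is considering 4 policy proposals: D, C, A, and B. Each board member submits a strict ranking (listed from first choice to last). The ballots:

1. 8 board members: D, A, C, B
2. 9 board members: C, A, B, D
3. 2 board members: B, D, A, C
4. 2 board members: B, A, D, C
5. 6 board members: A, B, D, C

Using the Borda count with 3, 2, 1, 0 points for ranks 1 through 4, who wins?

A

D: 8·3 + 9·0 + 2·2 + 2·1 + 6·1 = 36
C: 8·1 + 9·3 + 2·0 + 2·0 + 6·0 = 35
A: 8·2 + 9·2 + 2·1 + 2·2 + 6·3 = 58
B: 8·0 + 9·1 + 2·3 + 2·3 + 6·2 = 33
A has the highest Borda score (58).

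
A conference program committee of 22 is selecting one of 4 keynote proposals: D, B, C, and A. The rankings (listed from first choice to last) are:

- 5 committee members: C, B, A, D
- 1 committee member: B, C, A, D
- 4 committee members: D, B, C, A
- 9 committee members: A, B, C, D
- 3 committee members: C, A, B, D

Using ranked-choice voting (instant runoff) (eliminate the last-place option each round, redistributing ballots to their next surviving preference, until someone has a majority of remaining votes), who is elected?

C

Round 1: D 4, B 1, C 8, A 9. Eliminate B.
Round 2: D 4, C 9, A 9. Eliminate D.
Round 3: C 13, A 9. C has a majority.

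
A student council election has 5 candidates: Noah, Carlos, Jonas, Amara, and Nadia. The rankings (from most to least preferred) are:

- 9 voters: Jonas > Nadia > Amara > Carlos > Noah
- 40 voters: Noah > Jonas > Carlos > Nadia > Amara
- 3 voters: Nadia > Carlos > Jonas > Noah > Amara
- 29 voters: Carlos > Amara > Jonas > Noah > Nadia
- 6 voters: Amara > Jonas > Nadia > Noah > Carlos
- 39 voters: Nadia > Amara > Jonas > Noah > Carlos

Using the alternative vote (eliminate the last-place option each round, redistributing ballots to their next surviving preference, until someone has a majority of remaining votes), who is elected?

Noah

Round 1: Noah 40, Carlos 29, Jonas 9, Amara 6, Nadia 42. Eliminate Amara.
Round 2: Noah 40, Carlos 29, Jonas 15, Nadia 42. Eliminate Jonas.
Round 3: Noah 40, Carlos 29, Nadia 57. Eliminate Carlos.
Round 4: Noah 69, Nadia 57. Noah has a majority.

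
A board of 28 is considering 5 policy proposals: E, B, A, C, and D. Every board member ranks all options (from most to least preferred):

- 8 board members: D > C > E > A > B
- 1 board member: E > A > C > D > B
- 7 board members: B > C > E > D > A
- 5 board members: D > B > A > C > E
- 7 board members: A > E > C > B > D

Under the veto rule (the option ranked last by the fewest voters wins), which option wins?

Last-place votes: E 5, B 9, A 7, C 0, D 7.
C is ranked last by the fewest voters, so C wins.

C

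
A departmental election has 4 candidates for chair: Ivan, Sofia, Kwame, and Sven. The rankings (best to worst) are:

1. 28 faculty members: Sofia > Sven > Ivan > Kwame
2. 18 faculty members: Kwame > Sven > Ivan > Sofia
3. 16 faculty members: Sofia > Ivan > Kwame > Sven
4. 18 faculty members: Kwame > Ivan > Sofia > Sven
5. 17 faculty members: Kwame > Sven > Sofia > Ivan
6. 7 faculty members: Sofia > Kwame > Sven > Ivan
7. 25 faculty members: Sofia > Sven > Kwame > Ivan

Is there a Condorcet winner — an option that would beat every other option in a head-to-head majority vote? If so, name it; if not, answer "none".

Sofia vs Ivan: 93–36 for Sofia.
Sofia vs Kwame: 76–53 for Sofia.
Sofia vs Sven: 94–35 for Sofia.
Sofia beats every other option head-to-head.

Sofia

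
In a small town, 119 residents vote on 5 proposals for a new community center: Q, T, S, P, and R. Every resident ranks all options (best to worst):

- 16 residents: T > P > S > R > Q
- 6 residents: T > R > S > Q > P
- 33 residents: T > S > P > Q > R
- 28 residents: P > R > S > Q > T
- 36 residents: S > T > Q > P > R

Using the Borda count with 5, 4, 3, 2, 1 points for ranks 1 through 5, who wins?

Q: 16·1 + 6·2 + 33·2 + 28·2 + 36·3 = 258
T: 16·5 + 6·5 + 33·5 + 28·1 + 36·4 = 447
S: 16·3 + 6·3 + 33·4 + 28·3 + 36·5 = 462
P: 16·4 + 6·1 + 33·3 + 28·5 + 36·2 = 381
R: 16·2 + 6·4 + 33·1 + 28·4 + 36·1 = 237
S has the highest Borda score (462).

S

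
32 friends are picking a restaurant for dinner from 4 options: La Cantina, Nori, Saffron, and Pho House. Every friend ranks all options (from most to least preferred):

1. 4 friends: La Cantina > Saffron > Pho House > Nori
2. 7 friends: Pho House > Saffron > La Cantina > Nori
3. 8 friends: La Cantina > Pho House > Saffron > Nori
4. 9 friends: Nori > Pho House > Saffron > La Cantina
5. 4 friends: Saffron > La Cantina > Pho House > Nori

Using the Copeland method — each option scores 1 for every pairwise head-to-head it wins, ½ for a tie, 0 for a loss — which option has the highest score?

La Cantina: beats Nori; ties Pho House; loses to Saffron → score 1.5.
Nori: loses to La Cantina, Saffron, and Pho House → score 0.
Saffron: beats La Cantina and Nori; loses to Pho House → score 2.
Pho House: beats Nori and Saffron; ties La Cantina → score 2.5.
Pho House has the best pairwise record.

Pho House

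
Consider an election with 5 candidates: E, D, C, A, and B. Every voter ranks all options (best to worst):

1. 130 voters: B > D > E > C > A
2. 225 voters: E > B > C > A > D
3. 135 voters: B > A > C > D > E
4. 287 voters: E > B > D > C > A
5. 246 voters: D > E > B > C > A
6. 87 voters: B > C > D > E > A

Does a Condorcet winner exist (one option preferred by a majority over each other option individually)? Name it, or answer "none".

none

Checking pairwise contests:
D beats E 598–512.
B beats D 864–246.
E beats C 888–222.
E beats A 975–135.
E beats B 758–352.
Every option loses at least one head-to-head, so there is no Condorcet winner.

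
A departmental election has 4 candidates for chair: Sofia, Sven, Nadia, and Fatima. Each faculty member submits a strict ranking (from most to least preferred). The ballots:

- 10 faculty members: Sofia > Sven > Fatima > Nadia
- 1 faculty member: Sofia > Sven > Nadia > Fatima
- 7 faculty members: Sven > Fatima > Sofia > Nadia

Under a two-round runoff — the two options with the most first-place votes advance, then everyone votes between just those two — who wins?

Sofia

Round 1 first-place votes: Sofia 11, Sven 7, Nadia 0, Fatima 0.
Sofia and Sven advance.
Runoff: Sofia is preferred to Sven by 11 voters; Sven by 7.
Sofia wins the runoff.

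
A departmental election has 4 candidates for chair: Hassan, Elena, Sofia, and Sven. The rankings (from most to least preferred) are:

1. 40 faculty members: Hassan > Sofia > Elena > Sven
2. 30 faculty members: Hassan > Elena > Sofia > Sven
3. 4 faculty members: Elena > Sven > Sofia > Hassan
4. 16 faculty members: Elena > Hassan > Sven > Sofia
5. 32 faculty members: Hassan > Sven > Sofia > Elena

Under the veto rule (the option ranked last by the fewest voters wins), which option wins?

Hassan

Last-place votes: Hassan 4, Elena 32, Sofia 16, Sven 70.
Hassan is ranked last by the fewest voters, so Hassan wins.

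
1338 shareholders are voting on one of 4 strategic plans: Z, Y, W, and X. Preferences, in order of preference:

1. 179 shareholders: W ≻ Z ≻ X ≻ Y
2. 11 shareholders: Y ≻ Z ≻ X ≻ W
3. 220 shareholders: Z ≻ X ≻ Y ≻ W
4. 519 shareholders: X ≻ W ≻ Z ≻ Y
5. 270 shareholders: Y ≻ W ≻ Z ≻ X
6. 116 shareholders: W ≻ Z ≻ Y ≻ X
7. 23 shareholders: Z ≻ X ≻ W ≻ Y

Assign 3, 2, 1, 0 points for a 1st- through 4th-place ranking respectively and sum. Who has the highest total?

W

Z: 179·2 + 11·2 + 220·3 + 519·1 + 270·1 + 116·2 + 23·3 = 2130
Y: 179·0 + 11·3 + 220·1 + 519·0 + 270·3 + 116·1 + 23·0 = 1179
W: 179·3 + 11·0 + 220·0 + 519·2 + 270·2 + 116·3 + 23·1 = 2486
X: 179·1 + 11·1 + 220·2 + 519·3 + 270·0 + 116·0 + 23·2 = 2233
W has the highest Borda score (2486).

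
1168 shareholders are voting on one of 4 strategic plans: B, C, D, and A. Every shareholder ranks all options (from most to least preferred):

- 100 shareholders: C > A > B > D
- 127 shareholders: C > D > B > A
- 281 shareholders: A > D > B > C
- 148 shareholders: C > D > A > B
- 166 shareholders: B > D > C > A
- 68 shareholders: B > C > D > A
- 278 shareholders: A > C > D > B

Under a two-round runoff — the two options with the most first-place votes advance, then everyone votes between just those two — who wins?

C

Round 1 first-place votes: B 234, C 375, D 0, A 559.
A and C advance.
Runoff: A is preferred to C by 559 voters; C by 609.
C wins the runoff.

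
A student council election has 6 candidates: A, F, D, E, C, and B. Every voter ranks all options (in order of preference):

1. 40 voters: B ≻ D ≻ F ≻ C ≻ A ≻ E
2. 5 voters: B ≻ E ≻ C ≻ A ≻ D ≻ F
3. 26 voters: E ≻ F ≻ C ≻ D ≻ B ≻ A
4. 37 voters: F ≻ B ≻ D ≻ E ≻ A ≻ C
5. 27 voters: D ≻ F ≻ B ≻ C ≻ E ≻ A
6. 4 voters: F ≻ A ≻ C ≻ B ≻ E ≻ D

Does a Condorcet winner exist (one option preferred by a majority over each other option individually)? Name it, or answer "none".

none

Checking pairwise contests:
F beats A 134–5.
D beats F 72–67.
B beats D 86–53.
F beats E 108–31.
F beats C 134–5.
F beats B 94–45.
Every option loses at least one head-to-head, so there is no Condorcet winner.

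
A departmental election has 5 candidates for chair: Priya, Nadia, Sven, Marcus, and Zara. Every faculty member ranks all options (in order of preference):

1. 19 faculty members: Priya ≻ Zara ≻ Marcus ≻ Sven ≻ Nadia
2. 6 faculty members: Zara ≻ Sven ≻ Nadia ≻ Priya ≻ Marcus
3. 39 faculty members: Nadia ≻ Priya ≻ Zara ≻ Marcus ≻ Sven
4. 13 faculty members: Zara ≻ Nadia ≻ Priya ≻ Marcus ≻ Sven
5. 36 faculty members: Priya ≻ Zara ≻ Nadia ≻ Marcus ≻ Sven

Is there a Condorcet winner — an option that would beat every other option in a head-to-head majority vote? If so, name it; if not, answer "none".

Checking pairwise contests:
Nadia beats Priya 58–55.
Zara beats Nadia 74–39.
Priya beats Sven 107–6.
Priya beats Marcus 113–0.
Priya beats Zara 94–19.
Every option loses at least one head-to-head, so there is no Condorcet winner.

none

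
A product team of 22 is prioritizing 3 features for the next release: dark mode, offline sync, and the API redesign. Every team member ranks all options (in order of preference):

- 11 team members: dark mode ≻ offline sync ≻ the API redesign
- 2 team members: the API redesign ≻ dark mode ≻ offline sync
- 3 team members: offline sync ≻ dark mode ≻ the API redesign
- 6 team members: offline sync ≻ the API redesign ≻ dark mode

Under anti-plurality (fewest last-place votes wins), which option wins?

Last-place votes: dark mode 6, offline sync 2, the API redesign 14.
offline sync is ranked last by the fewest voters, so offline sync wins.

offline sync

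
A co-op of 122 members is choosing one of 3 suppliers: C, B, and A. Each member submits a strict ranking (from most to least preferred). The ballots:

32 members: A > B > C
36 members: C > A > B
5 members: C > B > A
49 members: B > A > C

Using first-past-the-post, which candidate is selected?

First-place votes: C 41, B 49, A 32.
B has the most first-place votes.

B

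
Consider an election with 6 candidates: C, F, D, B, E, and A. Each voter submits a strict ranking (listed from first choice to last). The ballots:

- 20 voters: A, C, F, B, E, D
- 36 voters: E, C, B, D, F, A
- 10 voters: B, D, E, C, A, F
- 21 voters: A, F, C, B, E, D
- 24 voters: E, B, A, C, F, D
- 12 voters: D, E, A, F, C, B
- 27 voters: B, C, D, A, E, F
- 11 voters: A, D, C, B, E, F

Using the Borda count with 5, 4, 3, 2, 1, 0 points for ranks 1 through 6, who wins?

C: 20·4 + 36·4 + 10·2 + 21·3 + 24·2 + 12·1 + 27·4 + 11·3 = 508
F: 20·3 + 36·1 + 10·0 + 21·4 + 24·1 + 12·2 + 27·0 + 11·0 = 228
D: 20·0 + 36·2 + 10·4 + 21·0 + 24·0 + 12·5 + 27·3 + 11·4 = 297
B: 20·2 + 36·3 + 10·5 + 21·2 + 24·4 + 12·0 + 27·5 + 11·2 = 493
E: 20·1 + 36·5 + 10·3 + 21·1 + 24·5 + 12·4 + 27·1 + 11·1 = 457
A: 20·5 + 36·0 + 10·1 + 21·5 + 24·3 + 12·3 + 27·2 + 11·5 = 432
C has the highest Borda score (508).

C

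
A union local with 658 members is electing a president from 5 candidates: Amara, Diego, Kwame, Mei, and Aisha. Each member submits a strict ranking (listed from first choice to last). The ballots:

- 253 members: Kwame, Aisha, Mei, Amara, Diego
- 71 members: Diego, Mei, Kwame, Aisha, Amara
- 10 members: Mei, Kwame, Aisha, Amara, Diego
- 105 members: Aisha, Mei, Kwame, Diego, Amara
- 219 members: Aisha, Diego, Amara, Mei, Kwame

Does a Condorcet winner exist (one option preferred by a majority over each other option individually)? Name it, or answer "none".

Checking pairwise contests:
Diego beats Amara 395–263.
Kwame beats Diego 368–290.
Mei beats Kwame 405–253.
Aisha beats Mei 577–81.
Kwame beats Aisha 334–324.
Every option loses at least one head-to-head, so there is no Condorcet winner.

none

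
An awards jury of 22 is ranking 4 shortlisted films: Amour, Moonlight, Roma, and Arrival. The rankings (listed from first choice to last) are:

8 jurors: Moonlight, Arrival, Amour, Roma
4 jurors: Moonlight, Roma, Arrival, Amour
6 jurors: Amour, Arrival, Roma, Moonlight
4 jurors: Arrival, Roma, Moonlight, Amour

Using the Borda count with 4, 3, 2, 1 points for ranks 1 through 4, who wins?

Arrival

Amour: 8·2 + 4·1 + 6·4 + 4·1 = 48
Moonlight: 8·4 + 4·4 + 6·1 + 4·2 = 62
Roma: 8·1 + 4·3 + 6·2 + 4·3 = 44
Arrival: 8·3 + 4·2 + 6·3 + 4·4 = 66
Arrival has the highest Borda score (66).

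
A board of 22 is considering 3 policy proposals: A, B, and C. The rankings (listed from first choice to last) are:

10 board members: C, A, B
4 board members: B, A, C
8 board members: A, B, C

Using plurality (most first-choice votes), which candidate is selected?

First-place votes: A 8, B 4, C 10.
C has the most first-place votes.

C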